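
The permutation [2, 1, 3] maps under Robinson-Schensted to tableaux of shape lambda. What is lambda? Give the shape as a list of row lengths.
Row-insert each entry into an empty tableau.

After inserting 2: P = [[2]].
After inserting 1: P = [[1], [2]].
After inserting 3: P = [[1, 3], [2]].

The final insertion tableau P = [[1, 3], [2]] has shape [2, 1].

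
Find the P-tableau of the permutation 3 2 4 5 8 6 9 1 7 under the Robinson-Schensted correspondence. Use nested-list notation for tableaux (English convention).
P = [[1, 4, 5, 6, 7], [2, 8, 9], [3]]

Insert 3: appended to row 1. P = [[3]].
Insert 2: 2 bumps 3 from row 1; 3 starts row 2. P = [[2], [3]].
Insert 4: appended to row 1. P = [[2, 4], [3]].
Insert 5: appended to row 1. P = [[2, 4, 5], [3]].
Insert 8: appended to row 1. P = [[2, 4, 5, 8], [3]].
Insert 6: 6 bumps 8 from row 1; 8 appends to row 2. P = [[2, 4, 5, 6], [3, 8]].
Insert 9: appended to row 1. P = [[2, 4, 5, 6, 9], [3, 8]].
Insert 1: 1 bumps 2 from row 1; 2 bumps 3 from row 2; 3 starts row 3. P = [[1, 4, 5, 6, 9], [2, 8], [3]].
Insert 7: 7 bumps 9 from row 1; 9 appends to row 2. P = [[1, 4, 5, 6, 7], [2, 8, 9], [3]].

So P = [[1, 4, 5, 6, 7], [2, 8, 9], [3]].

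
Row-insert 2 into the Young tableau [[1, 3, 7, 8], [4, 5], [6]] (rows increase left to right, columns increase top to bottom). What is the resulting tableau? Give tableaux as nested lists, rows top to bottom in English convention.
In row 1, 2 replaces 3 (the leftmost entry greater than 2); 3 is bumped to row 2. In row 2, 3 replaces 4 (the leftmost entry greater than 3); 4 is bumped to row 3. In row 3, 4 replaces 6 (the leftmost entry greater than 4); 6 is bumped to row 4. 6 starts a new row 4. The new tableau is [[1, 2, 7, 8], [3, 5], [4], [6]].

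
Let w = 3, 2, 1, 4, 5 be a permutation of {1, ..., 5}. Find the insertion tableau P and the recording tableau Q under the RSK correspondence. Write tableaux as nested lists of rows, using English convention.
Insert each entry of the permutation into P by Schensted row insertion, recording in Q the position of each new cell.

After inserting 3: P = [[3]].
After inserting 2: P = [[2], [3]].
After inserting 1: P = [[1], [2], [3]].
After inserting 4: P = [[1, 4], [2], [3]].
After inserting 5: P = [[1, 4, 5], [2], [3]].

So P = [[1, 4, 5], [2], [3]], Q = [[1, 4, 5], [2], [3]].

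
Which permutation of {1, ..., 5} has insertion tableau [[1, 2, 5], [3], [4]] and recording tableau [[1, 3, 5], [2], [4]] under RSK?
Reverse the RSK construction: for i from n down to 1, find the cell of Q containing i, remove the entry at that cell from P, and reverse-bump it up through P; the value ejected from row 1 is w(i).

Step i=5: Q has 5 at row 1, column 3; remove that cell from P, ejecting 5. So w(5) = 5. P is now [[1, 2], [3], [4]].
Step i=4: Q has 4 at row 3, column 1; remove 4 from row 3 of P and reverse-bump: 4 enters row 2 and ejects 3; 3 enters row 1 and ejects 2. So w(4) = 2. P is now [[1, 3], [4]].
Step i=3: Q has 3 at row 1, column 2; remove that cell from P, ejecting 3. So w(3) = 3. P is now [[1], [4]].
Step i=2: Q has 2 at row 2, column 1; remove 4 from row 2 of P and reverse-bump: 4 enters row 1 and ejects 1. So w(2) = 1. P is now [[4]].
Step i=1: Q has 1 at row 1, column 1; remove that cell from P, ejecting 4. So w(1) = 4. P is now [].

So w = 4 1 3 2 5.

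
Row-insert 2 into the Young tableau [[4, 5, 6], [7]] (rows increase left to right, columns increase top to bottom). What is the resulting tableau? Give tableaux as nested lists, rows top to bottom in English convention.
[[2, 5, 6], [4], [7]]

In row 1, 2 replaces 4 (the leftmost entry greater than 2); 4 is bumped to row 2. In row 2, 4 replaces 7 (the leftmost entry greater than 4); 7 is bumped to row 3. 7 starts a new row 3. The new tableau is [[2, 5, 6], [4], [7]].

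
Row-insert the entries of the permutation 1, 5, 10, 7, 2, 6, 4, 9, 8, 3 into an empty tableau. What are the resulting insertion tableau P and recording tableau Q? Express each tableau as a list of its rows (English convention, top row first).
Insert each entry of the permutation into P by Schensted row insertion, recording in Q the position of each new cell.

Insert 1: appended to row 1. P = [[1]], Q = [[1]].
Insert 5: appended to row 1. P = [[1, 5]], Q = [[1, 2]].
Insert 10: appended to row 1. P = [[1, 5, 10]], Q = [[1, 2, 3]].
Insert 7: 7 bumps 10 from row 1; 10 starts row 2. P = [[1, 5, 7], [10]], Q = [[1, 2, 3], [4]].
Insert 2: 2 bumps 5 from row 1; 5 bumps 10 from row 2; 10 starts row 3. P = [[1, 2, 7], [5], [10]], Q = [[1, 2, 3], [4], [5]].
Insert 6: 6 bumps 7 from row 1; 7 appends to row 2. P = [[1, 2, 6], [5, 7], [10]], Q = [[1, 2, 3], [4, 6], [5]].
Insert 4: 4 bumps 6 from row 1; 6 bumps 7 from row 2; 7 bumps 10 from row 3; 10 starts row 4. P = [[1, 2, 4], [5, 6], [7], [10]], Q = [[1, 2, 3], [4, 6], [5], [7]].
Insert 9: appended to row 1. P = [[1, 2, 4, 9], [5, 6], [7], [10]], Q = [[1, 2, 3, 8], [4, 6], [5], [7]].
Insert 8: 8 bumps 9 from row 1; 9 appends to row 2. P = [[1, 2, 4, 8], [5, 6, 9], [7], [10]], Q = [[1, 2, 3, 8], [4, 6, 9], [5], [7]].
Insert 3: 3 bumps 4 from row 1; 4 bumps 5 from row 2; 5 bumps 7 from row 3; 7 bumps 10 from row 4; 10 starts row 5. P = [[1, 2, 3, 8], [4, 6, 9], [5], [7], [10]], Q = [[1, 2, 3, 8], [4, 6, 9], [5], [7], [10]].

So P = [[1, 2, 3, 8], [4, 6, 9], [5], [7], [10]], Q = [[1, 2, 3, 8], [4, 6, 9], [5], [7], [10]].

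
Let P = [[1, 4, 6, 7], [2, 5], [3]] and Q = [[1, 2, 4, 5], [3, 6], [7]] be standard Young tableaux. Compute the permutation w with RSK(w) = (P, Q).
Reverse the RSK construction: for i from n down to 1, find the cell of Q containing i, remove the entry at that cell from P, and reverse-bump it up through P; the value ejected from row 1 is w(i).

Step i=7: Q has 7 at row 3, column 1; remove 3 from row 3 of P and reverse-bump: 3 enters row 2 and ejects 2; 2 enters row 1 and ejects 1. So w(7) = 1. P is now [[2, 4, 6, 7], [3, 5]].
Step i=6: Q has 6 at row 2, column 2; remove 5 from row 2 of P and reverse-bump: 5 enters row 1 and ejects 4. So w(6) = 4. P is now [[2, 5, 6, 7], [3]].
Step i=5: Q has 5 at row 1, column 4; remove that cell from P, ejecting 7. So w(5) = 7. P is now [[2, 5, 6], [3]].
Step i=4: Q has 4 at row 1, column 3; remove that cell from P, ejecting 6. So w(4) = 6. P is now [[2, 5], [3]].
Step i=3: Q has 3 at row 2, column 1; remove 3 from row 2 of P and reverse-bump: 3 enters row 1 and ejects 2. So w(3) = 2. P is now [[3, 5]].
Step i=2: Q has 2 at row 1, column 2; remove that cell from P, ejecting 5. So w(2) = 5. P is now [[3]].
Step i=1: Q has 1 at row 1, column 1; remove that cell from P, ejecting 3. So w(1) = 3. P is now [].

So w = 3 5 2 6 7 4 1.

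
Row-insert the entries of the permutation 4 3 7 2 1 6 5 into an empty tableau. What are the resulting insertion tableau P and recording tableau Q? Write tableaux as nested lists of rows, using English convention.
Insert each entry of the permutation into P by Schensted row insertion, recording in Q the position of each new cell.

Insert 4: appended to row 1. P = [[4]].
Insert 3: 3 bumps 4 from row 1; 4 starts row 2. P = [[3], [4]].
Insert 7: appended to row 1. P = [[3, 7], [4]].
Insert 2: 2 bumps 3 from row 1; 3 bumps 4 from row 2; 4 starts row 3. P = [[2, 7], [3], [4]].
Insert 1: 1 bumps 2 from row 1; 2 bumps 3 from row 2; 3 bumps 4 from row 3; 4 starts row 4. P = [[1, 7], [2], [3], [4]].
Insert 6: 6 bumps 7 from row 1; 7 appends to row 2. P = [[1, 6], [2, 7], [3], [4]].
Insert 5: 5 bumps 6 from row 1; 6 bumps 7 from row 2; 7 appends to row 3. P = [[1, 5], [2, 6], [3, 7], [4]].

So P = [[1, 5], [2, 6], [3, 7], [4]], Q = [[1, 3], [2, 6], [4, 7], [5]].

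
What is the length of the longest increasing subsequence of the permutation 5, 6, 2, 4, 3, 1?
2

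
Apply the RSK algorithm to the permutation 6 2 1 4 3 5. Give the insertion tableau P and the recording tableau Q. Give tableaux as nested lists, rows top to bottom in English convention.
Insert each entry of the permutation into P by Schensted row insertion, recording in Q the position of each new cell.

Insert 6: appended to row 1. P = [[6]].
Insert 2: 2 bumps 6 from row 1; 6 starts row 2. P = [[2], [6]].
Insert 1: 1 bumps 2 from row 1; 2 bumps 6 from row 2; 6 starts row 3. P = [[1], [2], [6]].
Insert 4: appended to row 1. P = [[1, 4], [2], [6]].
Insert 3: 3 bumps 4 from row 1; 4 appends to row 2. P = [[1, 3], [2, 4], [6]].
Insert 5: appended to row 1. P = [[1, 3, 5], [2, 4], [6]].

So P = [[1, 3, 5], [2, 4], [6]], Q = [[1, 4, 6], [2, 5], [3]].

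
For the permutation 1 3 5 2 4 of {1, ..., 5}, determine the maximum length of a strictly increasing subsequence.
3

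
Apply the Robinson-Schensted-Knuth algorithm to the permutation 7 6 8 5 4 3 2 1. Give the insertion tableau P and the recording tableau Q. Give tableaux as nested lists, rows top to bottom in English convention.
Insert each entry of the permutation into P by Schensted row insertion, recording in Q the position of each new cell.

Insert 7: appended to row 1. P = [[7]], Q = [[1]].
Insert 6: 6 bumps 7 from row 1; 7 starts row 2. P = [[6], [7]], Q = [[1], [2]].
Insert 8: appended to row 1. P = [[6, 8], [7]], Q = [[1, 3], [2]].
Insert 5: 5 bumps 6 from row 1; 6 bumps 7 from row 2; 7 starts row 3. P = [[5, 8], [6], [7]], Q = [[1, 3], [2], [4]].
Insert 4: 4 bumps 5 from row 1; 5 bumps 6 from row 2; 6 bumps 7 from row 3; 7 starts row 4. P = [[4, 8], [5], [6], [7]], Q = [[1, 3], [2], [4], [5]].
Insert 3: 3 bumps 4 from row 1; 4 bumps 5 from row 2; 5 bumps 6 from row 3; 6 bumps 7 from row 4; 7 starts row 5. P = [[3, 8], [4], [5], [6], [7]], Q = [[1, 3], [2], [4], [5], [6]].
Insert 2: 2 bumps 3 from row 1; 3 bumps 4 from row 2; 4 bumps 5 from row 3; 5 bumps 6 from row 4; 6 bumps 7 from row 5; 7 starts row 6. P = [[2, 8], [3], [4], [5], [6], [7]], Q = [[1, 3], [2], [4], [5], [6], [7]].
Insert 1: 1 bumps 2 from row 1; 2 bumps 3 from row 2; 3 bumps 4 from row 3; 4 bumps 5 from row 4; 5 bumps 6 from row 5; 6 bumps 7 from row 6; 7 starts row 7. P = [[1, 8], [2], [3], [4], [5], [6], [7]], Q = [[1, 3], [2], [4], [5], [6], [7], [8]].

So P = [[1, 8], [2], [3], [4], [5], [6], [7]], Q = [[1, 3], [2], [4], [5], [6], [7], [8]].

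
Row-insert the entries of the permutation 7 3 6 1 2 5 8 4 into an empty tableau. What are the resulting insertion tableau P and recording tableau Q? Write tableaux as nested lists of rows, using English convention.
P = [[1, 2, 4, 8], [3, 5], [6], [7]], Q = [[1, 3, 6, 7], [2, 5], [4], [8]]

Insert each entry of the permutation into P by Schensted row insertion, recording in Q the position of each new cell.

After inserting 7: P = [[7]].
After inserting 3: P = [[3], [7]].
After inserting 6: P = [[3, 6], [7]].
After inserting 1: P = [[1, 6], [3], [7]].
After inserting 2: P = [[1, 2], [3, 6], [7]].
After inserting 5: P = [[1, 2, 5], [3, 6], [7]].
After inserting 8: P = [[1, 2, 5, 8], [3, 6], [7]].
After inserting 4: P = [[1, 2, 4, 8], [3, 5], [6], [7]].

So P = [[1, 2, 4, 8], [3, 5], [6], [7]], Q = [[1, 3, 6, 7], [2, 5], [4], [8]].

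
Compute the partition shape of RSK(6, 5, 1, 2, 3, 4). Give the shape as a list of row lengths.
Row-insert each entry into an empty tableau.

After inserting 6: P = [[6]].
After inserting 5: P = [[5], [6]].
After inserting 1: P = [[1], [5], [6]].
After inserting 2: P = [[1, 2], [5], [6]].
After inserting 3: P = [[1, 2, 3], [5], [6]].
After inserting 4: P = [[1, 2, 3, 4], [5], [6]].

The final insertion tableau P = [[1, 2, 3, 4], [5], [6]] has shape [4, 1, 1].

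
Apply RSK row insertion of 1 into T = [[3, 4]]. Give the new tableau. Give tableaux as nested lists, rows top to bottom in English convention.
In row 1, 1 replaces 3 (the leftmost entry greater than 1); 3 is bumped to row 2. 3 starts a new row 2. The new tableau is [[1, 4], [3]].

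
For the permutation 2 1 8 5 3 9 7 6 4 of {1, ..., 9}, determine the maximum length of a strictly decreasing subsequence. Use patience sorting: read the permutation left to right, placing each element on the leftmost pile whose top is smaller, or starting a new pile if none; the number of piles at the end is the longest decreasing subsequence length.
2: new pile. tops = [2]
1: new pile. tops = [2, 1]
8: onto pile 1 (replacing 2). tops = [8, 1]
5: onto pile 2 (replacing 1). tops = [8, 5]
3: new pile. tops = [8, 5, 3]
9: onto pile 1 (replacing 8). tops = [9, 5, 3]
7: onto pile 2 (replacing 5). tops = [9, 7, 3]
6: onto pile 3 (replacing 3). tops = [9, 7, 6]
4: new pile. tops = [9, 7, 6, 4]

4 piles, so the longest decreasing subsequence has length 4.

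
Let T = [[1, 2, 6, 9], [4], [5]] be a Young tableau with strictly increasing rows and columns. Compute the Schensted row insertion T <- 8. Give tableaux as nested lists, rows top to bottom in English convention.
[[1, 2, 6, 8], [4, 9], [5]]

In row 1, 8 replaces 9 (the leftmost entry greater than 8); 9 is bumped to row 2. 9 is appended to row 2. The new tableau is [[1, 2, 6, 8], [4, 9], [5]].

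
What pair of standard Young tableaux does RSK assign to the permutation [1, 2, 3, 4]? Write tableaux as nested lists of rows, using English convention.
P = [[1, 2, 3, 4]], Q = [[1, 2, 3, 4]]

Insert each entry of the permutation into P by Schensted row insertion, recording in Q the position of each new cell.

Insert 1: appended to row 1. P = [[1]], Q = [[1]].
Insert 2: appended to row 1. P = [[1, 2]], Q = [[1, 2]].
Insert 3: appended to row 1. P = [[1, 2, 3]], Q = [[1, 2, 3]].
Insert 4: appended to row 1. P = [[1, 2, 3, 4]], Q = [[1, 2, 3, 4]].

So P = [[1, 2, 3, 4]], Q = [[1, 2, 3, 4]].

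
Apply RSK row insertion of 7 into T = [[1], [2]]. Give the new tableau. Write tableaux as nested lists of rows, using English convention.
[[1, 7], [2]]

7 is larger than every entry of row 1, so it is appended to row 1. The new tableau is [[1, 7], [2]].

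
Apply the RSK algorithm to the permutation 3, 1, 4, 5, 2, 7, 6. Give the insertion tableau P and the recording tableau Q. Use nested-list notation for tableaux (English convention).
Insert each entry of the permutation into P by Schensted row insertion, recording in Q the position of each new cell.

After inserting 3: P = [[3]].
After inserting 1: P = [[1], [3]].
After inserting 4: P = [[1, 4], [3]].
After inserting 5: P = [[1, 4, 5], [3]].
After inserting 2: P = [[1, 2, 5], [3, 4]].
After inserting 7: P = [[1, 2, 5, 7], [3, 4]].
After inserting 6: P = [[1, 2, 5, 6], [3, 4, 7]].

So P = [[1, 2, 5, 6], [3, 4, 7]], Q = [[1, 3, 4, 6], [2, 5, 7]].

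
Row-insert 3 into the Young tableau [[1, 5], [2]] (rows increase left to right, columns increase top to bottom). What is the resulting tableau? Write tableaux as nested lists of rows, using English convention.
In row 1, 3 replaces 5 (the leftmost entry greater than 3); 5 is bumped to row 2. 5 is appended to row 2. The new tableau is [[1, 3], [2, 5]].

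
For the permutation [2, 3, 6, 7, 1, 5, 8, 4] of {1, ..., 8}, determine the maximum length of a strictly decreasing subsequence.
3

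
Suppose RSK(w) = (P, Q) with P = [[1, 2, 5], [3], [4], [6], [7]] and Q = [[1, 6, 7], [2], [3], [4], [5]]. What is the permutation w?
Reverse the RSK construction: for i from n down to 1, find the cell of Q containing i, remove the entry at that cell from P, and reverse-bump it up through P; the value ejected from row 1 is w(i).

Step i=7: Q has 7 at row 1, column 3; remove that cell from P, ejecting 5. So w(7) = 5. P is now [[1, 2], [3], [4], [6], [7]].
Step i=6: Q has 6 at row 1, column 2; remove that cell from P, ejecting 2. So w(6) = 2. P is now [[1], [3], [4], [6], [7]].
Step i=5: Q has 5 at row 5, column 1; remove 7 from row 5 of P and reverse-bump: 7 enters row 4 and ejects 6; 6 enters row 3 and ejects 4; 4 enters row 2 and ejects 3; 3 enters row 1 and ejects 1. So w(5) = 1. P is now [[3], [4], [6], [7]].
Step i=4: Q has 4 at row 4, column 1; remove 7 from row 4 of P and reverse-bump: 7 enters row 3 and ejects 6; 6 enters row 2 and ejects 4; 4 enters row 1 and ejects 3. So w(4) = 3. P is now [[4], [6], [7]].
Step i=3: Q has 3 at row 3, column 1; remove 7 from row 3 of P and reverse-bump: 7 enters row 2 and ejects 6; 6 enters row 1 and ejects 4. So w(3) = 4. P is now [[6], [7]].
Step i=2: Q has 2 at row 2, column 1; remove 7 from row 2 of P and reverse-bump: 7 enters row 1 and ejects 6. So w(2) = 6. P is now [[7]].
Step i=1: Q has 1 at row 1, column 1; remove that cell from P, ejecting 7. So w(1) = 7. P is now [].

So w = 7 6 4 3 1 2 5.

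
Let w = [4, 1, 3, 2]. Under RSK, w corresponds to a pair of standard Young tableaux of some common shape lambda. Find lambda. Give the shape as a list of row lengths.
Row-insert each entry into an empty tableau.

After inserting 4: P = [[4]].
After inserting 1: P = [[1], [4]].
After inserting 3: P = [[1, 3], [4]].
After inserting 2: P = [[1, 2], [3], [4]].

The final insertion tableau P = [[1, 2], [3], [4]] has shape [2, 1, 1].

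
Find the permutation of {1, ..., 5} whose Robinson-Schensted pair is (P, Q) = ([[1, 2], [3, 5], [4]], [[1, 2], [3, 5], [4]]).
Reverse the RSK construction: for i from n down to 1, find the cell of Q containing i, remove the entry at that cell from P, and reverse-bump it up through P; the value ejected from row 1 is w(i).

Step i=5: Q has 5 at row 2, column 2; remove 5 from row 2 of P and reverse-bump: 5 enters row 1 and ejects 2. So w(5) = 2. P is now [[1, 5], [3], [4]].
Step i=4: Q has 4 at row 3, column 1; remove 4 from row 3 of P and reverse-bump: 4 enters row 2 and ejects 3; 3 enters row 1 and ejects 1. So w(4) = 1. P is now [[3, 5], [4]].
Step i=3: Q has 3 at row 2, column 1; remove 4 from row 2 of P and reverse-bump: 4 enters row 1 and ejects 3. So w(3) = 3. P is now [[4, 5]].
Step i=2: Q has 2 at row 1, column 2; remove that cell from P, ejecting 5. So w(2) = 5. P is now [[4]].
Step i=1: Q has 1 at row 1, column 1; remove that cell from P, ejecting 4. So w(1) = 4. P is now [].

So w = 4 5 3 1 2.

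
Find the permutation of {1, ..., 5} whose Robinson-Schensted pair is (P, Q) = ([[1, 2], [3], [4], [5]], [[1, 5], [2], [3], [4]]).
5 4 3 1 2

Reverse RSK: for i = n, n-1, ..., 1, locate i in Q, remove the corresponding corner cell from P, and reverse-bump its entry up through P; the value ejected from row 1 is w(i).

So w = 5 4 3 1 2.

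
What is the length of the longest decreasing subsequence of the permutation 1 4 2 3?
2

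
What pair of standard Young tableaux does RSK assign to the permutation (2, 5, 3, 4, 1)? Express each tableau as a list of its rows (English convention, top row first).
Insert each entry of the permutation into P by Schensted row insertion, recording in Q the position of each new cell.

Insert 2: appended to row 1. P = [[2]].
Insert 5: appended to row 1. P = [[2, 5]].
Insert 3: 3 bumps 5 from row 1; 5 starts row 2. P = [[2, 3], [5]].
Insert 4: appended to row 1. P = [[2, 3, 4], [5]].
Insert 1: 1 bumps 2 from row 1; 2 bumps 5 from row 2; 5 starts row 3. P = [[1, 3, 4], [2], [5]].

So P = [[1, 3, 4], [2], [5]], Q = [[1, 2, 4], [3], [5]].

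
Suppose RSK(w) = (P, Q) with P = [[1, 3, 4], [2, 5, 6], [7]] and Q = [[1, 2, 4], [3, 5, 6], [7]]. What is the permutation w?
2 5 1 7 3 6 4

Reverse the RSK construction: for i from n down to 1, find the cell of Q containing i, remove the entry at that cell from P, and reverse-bump it up through P; the value ejected from row 1 is w(i).

Step i=7: Q has 7 at row 3, column 1; remove 7 from row 3 of P and reverse-bump: 7 enters row 2 and ejects 6; 6 enters row 1 and ejects 4. So w(7) = 4. P is now [[1, 3, 6], [2, 5, 7]].
Step i=6: Q has 6 at row 2, column 3; remove 7 from row 2 of P and reverse-bump: 7 enters row 1 and ejects 6. So w(6) = 6. P is now [[1, 3, 7], [2, 5]].
Step i=5: Q has 5 at row 2, column 2; remove 5 from row 2 of P and reverse-bump: 5 enters row 1 and ejects 3. So w(5) = 3. P is now [[1, 5, 7], [2]].
Step i=4: Q has 4 at row 1, column 3; remove that cell from P, ejecting 7. So w(4) = 7. P is now [[1, 5], [2]].
Step i=3: Q has 3 at row 2, column 1; remove 2 from row 2 of P and reverse-bump: 2 enters row 1 and ejects 1. So w(3) = 1. P is now [[2, 5]].
Step i=2: Q has 2 at row 1, column 2; remove that cell from P, ejecting 5. So w(2) = 5. P is now [[2]].
Step i=1: Q has 1 at row 1, column 1; remove that cell from P, ejecting 2. So w(1) = 2. P is now [].

So w = 2 5 1 7 3 6 4.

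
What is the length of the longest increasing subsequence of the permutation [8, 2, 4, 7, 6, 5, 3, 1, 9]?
4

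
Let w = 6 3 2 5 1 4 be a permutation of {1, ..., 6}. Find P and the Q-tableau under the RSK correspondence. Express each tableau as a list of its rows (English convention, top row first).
Insert each entry of the permutation into P by Schensted row insertion, recording in Q the position of each new cell.

Insert 6: appended to row 1. P = [[6]], Q = [[1]].
Insert 3: 3 bumps 6 from row 1; 6 starts row 2. P = [[3], [6]], Q = [[1], [2]].
Insert 2: 2 bumps 3 from row 1; 3 bumps 6 from row 2; 6 starts row 3. P = [[2], [3], [6]], Q = [[1], [2], [3]].
Insert 5: appended to row 1. P = [[2, 5], [3], [6]], Q = [[1, 4], [2], [3]].
Insert 1: 1 bumps 2 from row 1; 2 bumps 3 from row 2; 3 bumps 6 from row 3; 6 starts row 4. P = [[1, 5], [2], [3], [6]], Q = [[1, 4], [2], [3], [5]].
Insert 4: 4 bumps 5 from row 1; 5 appends to row 2. P = [[1, 4], [2, 5], [3], [6]], Q = [[1, 4], [2, 6], [3], [5]].

So P = [[1, 4], [2, 5], [3], [6]], Q = [[1, 4], [2, 6], [3], [5]].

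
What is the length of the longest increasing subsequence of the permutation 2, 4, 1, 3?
2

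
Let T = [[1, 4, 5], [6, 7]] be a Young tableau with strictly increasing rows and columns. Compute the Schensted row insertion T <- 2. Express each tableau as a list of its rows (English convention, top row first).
[[1, 2, 5], [4, 7], [6]]

In row 1, 2 replaces 4 (the leftmost entry greater than 2); 4 is bumped to row 2. In row 2, 4 replaces 6 (the leftmost entry greater than 4); 6 is bumped to row 3. 6 starts a new row 3. The new tableau is [[1, 2, 5], [4, 7], [6]].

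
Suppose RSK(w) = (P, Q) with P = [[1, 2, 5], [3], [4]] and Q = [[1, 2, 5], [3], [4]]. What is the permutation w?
Reverse RSK: for i = n, n-1, ..., 1, locate i in Q, remove the corresponding corner cell from P, and reverse-bump its entry up through P; the value ejected from row 1 is w(i).

So w = 1 4 3 2 5.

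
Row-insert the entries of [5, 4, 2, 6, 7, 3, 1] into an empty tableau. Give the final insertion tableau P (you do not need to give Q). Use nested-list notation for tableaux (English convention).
P = [[1, 3, 7], [2, 6], [4], [5]]

Insert 5: appended to row 1. P = [[5]].
Insert 4: 4 bumps 5 from row 1; 5 starts row 2. P = [[4], [5]].
Insert 2: 2 bumps 4 from row 1; 4 bumps 5 from row 2; 5 starts row 3. P = [[2], [4], [5]].
Insert 6: appended to row 1. P = [[2, 6], [4], [5]].
Insert 7: appended to row 1. P = [[2, 6, 7], [4], [5]].
Insert 3: 3 bumps 6 from row 1; 6 appends to row 2. P = [[2, 3, 7], [4, 6], [5]].
Insert 1: 1 bumps 2 from row 1; 2 bumps 4 from row 2; 4 bumps 5 from row 3; 5 starts row 4. P = [[1, 3, 7], [2, 6], [4], [5]].

So P = [[1, 3, 7], [2, 6], [4], [5]].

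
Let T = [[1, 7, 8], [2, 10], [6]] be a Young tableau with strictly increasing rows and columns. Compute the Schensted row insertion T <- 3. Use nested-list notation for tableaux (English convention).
[[1, 3, 8], [2, 7], [6, 10]]

In row 1, 3 replaces 7 (the leftmost entry greater than 3); 7 is bumped to row 2. In row 2, 7 replaces 10 (the leftmost entry greater than 7); 10 is bumped to row 3. 10 is appended to row 3. The new tableau is [[1, 3, 8], [2, 7], [6, 10]].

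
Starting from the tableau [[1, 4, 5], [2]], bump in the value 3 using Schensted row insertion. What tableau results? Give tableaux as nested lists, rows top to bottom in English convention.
In row 1, 3 replaces 4 (the leftmost entry greater than 3); 4 is bumped to row 2. 4 is appended to row 2. The new tableau is [[1, 3, 5], [2, 4]].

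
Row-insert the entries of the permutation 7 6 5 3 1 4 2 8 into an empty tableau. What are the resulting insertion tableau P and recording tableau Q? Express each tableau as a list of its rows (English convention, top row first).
Insert each entry of the permutation into P by Schensted row insertion, recording in Q the position of each new cell.

Insert 7: appended to row 1. P = [[7]].
Insert 6: 6 bumps 7 from row 1; 7 starts row 2. P = [[6], [7]].
Insert 5: 5 bumps 6 from row 1; 6 bumps 7 from row 2; 7 starts row 3. P = [[5], [6], [7]].
Insert 3: 3 bumps 5 from row 1; 5 bumps 6 from row 2; 6 bumps 7 from row 3; 7 starts row 4. P = [[3], [5], [6], [7]].
Insert 1: 1 bumps 3 from row 1; 3 bumps 5 from row 2; 5 bumps 6 from row 3; 6 bumps 7 from row 4; 7 starts row 5. P = [[1], [3], [5], [6], [7]].
Insert 4: appended to row 1. P = [[1, 4], [3], [5], [6], [7]].
Insert 2: 2 bumps 4 from row 1; 4 appends to row 2. P = [[1, 2], [3, 4], [5], [6], [7]].
Insert 8: appended to row 1. P = [[1, 2, 8], [3, 4], [5], [6], [7]].

So P = [[1, 2, 8], [3, 4], [5], [6], [7]], Q = [[1, 6, 8], [2, 7], [3], [4], [5]].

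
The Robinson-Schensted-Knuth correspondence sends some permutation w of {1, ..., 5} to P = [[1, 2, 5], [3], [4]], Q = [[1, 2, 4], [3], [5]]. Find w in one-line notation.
Reverse the RSK construction: for i from n down to 1, find the cell of Q containing i, remove the entry at that cell from P, and reverse-bump it up through P; the value ejected from row 1 is w(i).

Step i=5: Q has 5 at row 3, column 1; remove 4 from row 3 of P and reverse-bump: 4 enters row 2 and ejects 3; 3 enters row 1 and ejects 2. So w(5) = 2. P is now [[1, 3, 5], [4]].
Step i=4: Q has 4 at row 1, column 3; remove that cell from P, ejecting 5. So w(4) = 5. P is now [[1, 3], [4]].
Step i=3: Q has 3 at row 2, column 1; remove 4 from row 2 of P and reverse-bump: 4 enters row 1 and ejects 3. So w(3) = 3. P is now [[1, 4]].
Step i=2: Q has 2 at row 1, column 2; remove that cell from P, ejecting 4. So w(2) = 4. P is now [[1]].
Step i=1: Q has 1 at row 1, column 1; remove that cell from P, ejecting 1. So w(1) = 1. P is now [].

So w = 1 4 3 5 2.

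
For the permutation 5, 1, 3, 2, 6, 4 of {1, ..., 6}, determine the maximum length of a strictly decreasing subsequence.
3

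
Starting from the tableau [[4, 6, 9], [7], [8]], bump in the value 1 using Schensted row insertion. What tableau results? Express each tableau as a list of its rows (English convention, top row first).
[[1, 6, 9], [4], [7], [8]]

In row 1, 1 replaces 4 (the leftmost entry greater than 1); 4 is bumped to row 2. In row 2, 4 replaces 7 (the leftmost entry greater than 4); 7 is bumped to row 3. In row 3, 7 replaces 8 (the leftmost entry greater than 7); 8 is bumped to row 4. 8 starts a new row 4. The new tableau is [[1, 6, 9], [4], [7], [8]].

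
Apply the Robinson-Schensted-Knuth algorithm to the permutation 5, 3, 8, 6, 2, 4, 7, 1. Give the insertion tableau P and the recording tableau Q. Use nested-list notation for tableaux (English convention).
P = [[1, 4, 7], [2, 6], [3, 8], [5]], Q = [[1, 3, 7], [2, 4], [5, 6], [8]]

Insert each entry of the permutation into P by Schensted row insertion, recording in Q the position of each new cell.

Insert 5: appended to row 1. P = [[5]].
Insert 3: 3 bumps 5 from row 1; 5 starts row 2. P = [[3], [5]].
Insert 8: appended to row 1. P = [[3, 8], [5]].
Insert 6: 6 bumps 8 from row 1; 8 appends to row 2. P = [[3, 6], [5, 8]].
Insert 2: 2 bumps 3 from row 1; 3 bumps 5 from row 2; 5 starts row 3. P = [[2, 6], [3, 8], [5]].
Insert 4: 4 bumps 6 from row 1; 6 bumps 8 from row 2; 8 appends to row 3. P = [[2, 4], [3, 6], [5, 8]].
Insert 7: appended to row 1. P = [[2, 4, 7], [3, 6], [5, 8]].
Insert 1: 1 bumps 2 from row 1; 2 bumps 3 from row 2; 3 bumps 5 from row 3; 5 starts row 4. P = [[1, 4, 7], [2, 6], [3, 8], [5]].

So P = [[1, 4, 7], [2, 6], [3, 8], [5]], Q = [[1, 3, 7], [2, 4], [5, 6], [8]].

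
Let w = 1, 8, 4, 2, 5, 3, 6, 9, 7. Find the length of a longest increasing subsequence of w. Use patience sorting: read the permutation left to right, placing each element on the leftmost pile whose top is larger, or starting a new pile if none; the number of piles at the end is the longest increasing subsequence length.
1: new pile. tops = [1]
8: new pile. tops = [1, 8]
4: onto pile 2 (replacing 8). tops = [1, 4]
2: onto pile 2 (replacing 4). tops = [1, 2]
5: new pile. tops = [1, 2, 5]
3: onto pile 3 (replacing 5). tops = [1, 2, 3]
6: new pile. tops = [1, 2, 3, 6]
9: new pile. tops = [1, 2, 3, 6, 9]
7: onto pile 5 (replacing 9). tops = [1, 2, 3, 6, 7]

5 piles, so the longest increasing subsequence has length 5.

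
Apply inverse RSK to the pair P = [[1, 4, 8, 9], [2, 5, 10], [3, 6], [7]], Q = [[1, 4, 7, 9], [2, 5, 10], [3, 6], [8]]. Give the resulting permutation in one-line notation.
3 2 1 7 6 5 8 4 10 9

Reverse the RSK construction: for i from n down to 1, find the cell of Q containing i, remove the entry at that cell from P, and reverse-bump it up through P; the value ejected from row 1 is w(i).

Step i=10: Q has 10 at row 2, column 3; remove 10 from row 2 of P and reverse-bump: 10 enters row 1 and ejects 9. So w(10) = 9. P is now [[1, 4, 8, 10], [2, 5], [3, 6], [7]].
Step i=9: Q has 9 at row 1, column 4; remove that cell from P, ejecting 10. So w(9) = 10. P is now [[1, 4, 8], [2, 5], [3, 6], [7]].
Step i=8: Q has 8 at row 4, column 1; remove 7 from row 4 of P and reverse-bump: 7 enters row 3 and ejects 6; 6 enters row 2 and ejects 5; 5 enters row 1 and ejects 4. So w(8) = 4. P is now [[1, 5, 8], [2, 6], [3, 7]].
Step i=7: Q has 7 at row 1, column 3; remove that cell from P, ejecting 8. So w(7) = 8. P is now [[1, 5], [2, 6], [3, 7]].
Step i=6: Q has 6 at row 3, column 2; remove 7 from row 3 of P and reverse-bump: 7 enters row 2 and ejects 6; 6 enters row 1 and ejects 5. So w(6) = 5. P is now [[1, 6], [2, 7], [3]].
Step i=5: Q has 5 at row 2, column 2; remove 7 from row 2 of P and reverse-bump: 7 enters row 1 and ejects 6. So w(5) = 6. P is now [[1, 7], [2], [3]].
Step i=4: Q has 4 at row 1, column 2; remove that cell from P, ejecting 7. So w(4) = 7. P is now [[1], [2], [3]].
Step i=3: Q has 3 at row 3, column 1; remove 3 from row 3 of P and reverse-bump: 3 enters row 2 and ejects 2; 2 enters row 1 and ejects 1. So w(3) = 1. P is now [[2], [3]].
Step i=2: Q has 2 at row 2, column 1; remove 3 from row 2 of P and reverse-bump: 3 enters row 1 and ejects 2. So w(2) = 2. P is now [[3]].
Step i=1: Q has 1 at row 1, column 1; remove that cell from P, ejecting 3. So w(1) = 3. P is now [].

So w = 3 2 1 7 6 5 8 4 10 9.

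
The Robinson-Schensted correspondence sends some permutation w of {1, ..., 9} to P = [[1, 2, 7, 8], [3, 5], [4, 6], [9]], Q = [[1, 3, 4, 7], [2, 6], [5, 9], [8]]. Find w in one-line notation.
Reverse the RSK construction: for i from n down to 1, find the cell of Q containing i, remove the entry at that cell from P, and reverse-bump it up through P; the value ejected from row 1 is w(i).

Step i=9: Q has 9 at row 3, column 2; remove 6 from row 3 of P and reverse-bump: 6 enters row 2 and ejects 5; 5 enters row 1 and ejects 2. So w(9) = 2. P is now [[1, 5, 7, 8], [3, 6], [4], [9]].
Step i=8: Q has 8 at row 4, column 1; remove 9 from row 4 of P and reverse-bump: 9 enters row 3 and ejects 4; 4 enters row 2 and ejects 3; 3 enters row 1 and ejects 1. So w(8) = 1. P is now [[3, 5, 7, 8], [4, 6], [9]].
Step i=7: Q has 7 at row 1, column 4; remove that cell from P, ejecting 8. So w(7) = 8. P is now [[3, 5, 7], [4, 6], [9]].
Step i=6: Q has 6 at row 2, column 2; remove 6 from row 2 of P and reverse-bump: 6 enters row 1 and ejects 5. So w(6) = 5. P is now [[3, 6, 7], [4], [9]].
Step i=5: Q has 5 at row 3, column 1; remove 9 from row 3 of P and reverse-bump: 9 enters row 2 and ejects 4; 4 enters row 1 and ejects 3. So w(5) = 3. P is now [[4, 6, 7], [9]].
Step i=4: Q has 4 at row 1, column 3; remove that cell from P, ejecting 7. So w(4) = 7. P is now [[4, 6], [9]].
Step i=3: Q has 3 at row 1, column 2; remove that cell from P, ejecting 6. So w(3) = 6. P is now [[4], [9]].
Step i=2: Q has 2 at row 2, column 1; remove 9 from row 2 of P and reverse-bump: 9 enters row 1 and ejects 4. So w(2) = 4. P is now [[9]].
Step i=1: Q has 1 at row 1, column 1; remove that cell from P, ejecting 9. So w(1) = 9. P is now [].

So w = 9 4 6 7 3 5 8 1 2.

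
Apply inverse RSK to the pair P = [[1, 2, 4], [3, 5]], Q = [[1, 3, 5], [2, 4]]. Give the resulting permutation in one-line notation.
3 1 5 2 4

Reverse the RSK construction: for i from n down to 1, find the cell of Q containing i, remove the entry at that cell from P, and reverse-bump it up through P; the value ejected from row 1 is w(i).

Step i=5: Q has 5 at row 1, column 3; remove that cell from P, ejecting 4. So w(5) = 4. P is now [[1, 2], [3, 5]].
Step i=4: Q has 4 at row 2, column 2; remove 5 from row 2 of P and reverse-bump: 5 enters row 1 and ejects 2. So w(4) = 2. P is now [[1, 5], [3]].
Step i=3: Q has 3 at row 1, column 2; remove that cell from P, ejecting 5. So w(3) = 5. P is now [[1], [3]].
Step i=2: Q has 2 at row 2, column 1; remove 3 from row 2 of P and reverse-bump: 3 enters row 1 and ejects 1. So w(2) = 1. P is now [[3]].
Step i=1: Q has 1 at row 1, column 1; remove that cell from P, ejecting 3. So w(1) = 3. P is now [].

So w = 3 1 5 2 4.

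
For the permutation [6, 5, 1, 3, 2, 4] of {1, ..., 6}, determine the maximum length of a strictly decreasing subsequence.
4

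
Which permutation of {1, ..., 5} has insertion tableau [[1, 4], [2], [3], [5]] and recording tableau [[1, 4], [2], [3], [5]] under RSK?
Reverse the RSK construction: for i from n down to 1, find the cell of Q containing i, remove the entry at that cell from P, and reverse-bump it up through P; the value ejected from row 1 is w(i).

Step i=5: Q has 5 at row 4, column 1; remove 5 from row 4 of P and reverse-bump: 5 enters row 3 and ejects 3; 3 enters row 2 and ejects 2; 2 enters row 1 and ejects 1. So w(5) = 1. P is now [[2, 4], [3], [5]].
Step i=4: Q has 4 at row 1, column 2; remove that cell from P, ejecting 4. So w(4) = 4. P is now [[2], [3], [5]].
Step i=3: Q has 3 at row 3, column 1; remove 5 from row 3 of P and reverse-bump: 5 enters row 2 and ejects 3; 3 enters row 1 and ejects 2. So w(3) = 2. P is now [[3], [5]].
Step i=2: Q has 2 at row 2, column 1; remove 5 from row 2 of P and reverse-bump: 5 enters row 1 and ejects 3. So w(2) = 3. P is now [[5]].
Step i=1: Q has 1 at row 1, column 1; remove that cell from P, ejecting 5. So w(1) = 5. P is now [].

So w = 5 3 2 4 1.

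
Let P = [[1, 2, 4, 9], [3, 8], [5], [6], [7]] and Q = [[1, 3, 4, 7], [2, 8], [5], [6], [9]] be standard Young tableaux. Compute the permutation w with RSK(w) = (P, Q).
7 1 6 8 5 3 9 4 2

Reverse the RSK construction: for i from n down to 1, find the cell of Q containing i, remove the entry at that cell from P, and reverse-bump it up through P; the value ejected from row 1 is w(i).

Step i=9: Q has 9 at row 5, column 1; remove 7 from row 5 of P and reverse-bump: 7 enters row 4 and ejects 6; 6 enters row 3 and ejects 5; 5 enters row 2 and ejects 3; 3 enters row 1 and ejects 2. So w(9) = 2. P is now [[1, 3, 4, 9], [5, 8], [6], [7]].
Step i=8: Q has 8 at row 2, column 2; remove 8 from row 2 of P and reverse-bump: 8 enters row 1 and ejects 4. So w(8) = 4. P is now [[1, 3, 8, 9], [5], [6], [7]].
Step i=7: Q has 7 at row 1, column 4; remove that cell from P, ejecting 9. So w(7) = 9. P is now [[1, 3, 8], [5], [6], [7]].
Step i=6: Q has 6 at row 4, column 1; remove 7 from row 4 of P and reverse-bump: 7 enters row 3 and ejects 6; 6 enters row 2 and ejects 5; 5 enters row 1 and ejects 3. So w(6) = 3. P is now [[1, 5, 8], [6], [7]].
Step i=5: Q has 5 at row 3, column 1; remove 7 from row 3 of P and reverse-bump: 7 enters row 2 and ejects 6; 6 enters row 1 and ejects 5. So w(5) = 5. P is now [[1, 6, 8], [7]].
Step i=4: Q has 4 at row 1, column 3; remove that cell from P, ejecting 8. So w(4) = 8. P is now [[1, 6], [7]].
Step i=3: Q has 3 at row 1, column 2; remove that cell from P, ejecting 6. So w(3) = 6. P is now [[1], [7]].
Step i=2: Q has 2 at row 2, column 1; remove 7 from row 2 of P and reverse-bump: 7 enters row 1 and ejects 1. So w(2) = 1. P is now [[7]].
Step i=1: Q has 1 at row 1, column 1; remove that cell from P, ejecting 7. So w(1) = 7. P is now [].

So w = 7 1 6 8 5 3 9 4 2.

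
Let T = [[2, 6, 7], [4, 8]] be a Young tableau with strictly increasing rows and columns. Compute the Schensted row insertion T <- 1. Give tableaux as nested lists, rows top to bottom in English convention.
In row 1, 1 replaces 2 (the leftmost entry greater than 1); 2 is bumped to row 2. In row 2, 2 replaces 4 (the leftmost entry greater than 2); 4 is bumped to row 3. 4 starts a new row 3. The new tableau is [[1, 6, 7], [2, 8], [4]].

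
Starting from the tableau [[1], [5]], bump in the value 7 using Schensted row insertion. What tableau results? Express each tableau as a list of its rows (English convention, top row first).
[[1, 7], [5]]

7 is larger than every entry of row 1, so it is appended to row 1. The new tableau is [[1, 7], [5]].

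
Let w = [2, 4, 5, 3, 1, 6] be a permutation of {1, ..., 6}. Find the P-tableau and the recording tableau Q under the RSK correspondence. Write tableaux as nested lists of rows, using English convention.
Insert each entry of the permutation into P by Schensted row insertion, recording in Q the position of each new cell.

Insert 2: appended to row 1. P = [[2]].
Insert 4: appended to row 1. P = [[2, 4]].
Insert 5: appended to row 1. P = [[2, 4, 5]].
Insert 3: 3 bumps 4 from row 1; 4 starts row 2. P = [[2, 3, 5], [4]].
Insert 1: 1 bumps 2 from row 1; 2 bumps 4 from row 2; 4 starts row 3. P = [[1, 3, 5], [2], [4]].
Insert 6: appended to row 1. P = [[1, 3, 5, 6], [2], [4]].

So P = [[1, 3, 5, 6], [2], [4]], Q = [[1, 2, 3, 6], [4], [5]].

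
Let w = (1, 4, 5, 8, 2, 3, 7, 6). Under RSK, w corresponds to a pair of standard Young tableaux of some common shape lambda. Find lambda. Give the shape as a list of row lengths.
[4, 3, 1]

Row-insert each entry into an empty tableau.

After inserting 1: P = [[1]].
After inserting 4: P = [[1, 4]].
After inserting 5: P = [[1, 4, 5]].
After inserting 8: P = [[1, 4, 5, 8]].
After inserting 2: P = [[1, 2, 5, 8], [4]].
After inserting 3: P = [[1, 2, 3, 8], [4, 5]].
After inserting 7: P = [[1, 2, 3, 7], [4, 5, 8]].
After inserting 6: P = [[1, 2, 3, 6], [4, 5, 7], [8]].

The final insertion tableau P = [[1, 2, 3, 6], [4, 5, 7], [8]] has shape [4, 3, 1].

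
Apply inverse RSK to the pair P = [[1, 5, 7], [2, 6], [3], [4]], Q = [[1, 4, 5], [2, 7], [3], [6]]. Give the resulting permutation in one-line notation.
Reverse the RSK construction: for i from n down to 1, find the cell of Q containing i, remove the entry at that cell from P, and reverse-bump it up through P; the value ejected from row 1 is w(i).

Step i=7: Q has 7 at row 2, column 2; remove 6 from row 2 of P and reverse-bump: 6 enters row 1 and ejects 5. So w(7) = 5. P is now [[1, 6, 7], [2], [3], [4]].
Step i=6: Q has 6 at row 4, column 1; remove 4 from row 4 of P and reverse-bump: 4 enters row 3 and ejects 3; 3 enters row 2 and ejects 2; 2 enters row 1 and ejects 1. So w(6) = 1. P is now [[2, 6, 7], [3], [4]].
Step i=5: Q has 5 at row 1, column 3; remove that cell from P, ejecting 7. So w(5) = 7. P is now [[2, 6], [3], [4]].
Step i=4: Q has 4 at row 1, column 2; remove that cell from P, ejecting 6. So w(4) = 6. P is now [[2], [3], [4]].
Step i=3: Q has 3 at row 3, column 1; remove 4 from row 3 of P and reverse-bump: 4 enters row 2 and ejects 3; 3 enters row 1 and ejects 2. So w(3) = 2. P is now [[3], [4]].
Step i=2: Q has 2 at row 2, column 1; remove 4 from row 2 of P and reverse-bump: 4 enters row 1 and ejects 3. So w(2) = 3. P is now [[4]].
Step i=1: Q has 1 at row 1, column 1; remove that cell from P, ejecting 4. So w(1) = 4. P is now [].

So w = 4 3 2 6 7 1 5.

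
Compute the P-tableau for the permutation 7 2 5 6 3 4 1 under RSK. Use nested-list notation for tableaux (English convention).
P = [[1, 3, 4], [2, 6], [5], [7]]

Insert 7: appended to row 1. P = [[7]].
Insert 2: 2 bumps 7 from row 1; 7 starts row 2. P = [[2], [7]].
Insert 5: appended to row 1. P = [[2, 5], [7]].
Insert 6: appended to row 1. P = [[2, 5, 6], [7]].
Insert 3: 3 bumps 5 from row 1; 5 bumps 7 from row 2; 7 starts row 3. P = [[2, 3, 6], [5], [7]].
Insert 4: 4 bumps 6 from row 1; 6 appends to row 2. P = [[2, 3, 4], [5, 6], [7]].
Insert 1: 1 bumps 2 from row 1; 2 bumps 5 from row 2; 5 bumps 7 from row 3; 7 starts row 4. P = [[1, 3, 4], [2, 6], [5], [7]].

So P = [[1, 3, 4], [2, 6], [5], [7]].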